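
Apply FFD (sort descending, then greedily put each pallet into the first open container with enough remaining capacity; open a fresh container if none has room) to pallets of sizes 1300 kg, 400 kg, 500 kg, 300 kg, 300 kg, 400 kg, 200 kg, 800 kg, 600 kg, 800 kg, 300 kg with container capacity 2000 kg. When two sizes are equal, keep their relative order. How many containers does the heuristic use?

3

Sorted descending: 1300, 800, 800, 600, 500, 400, 400, 300, 300, 300, 200.
  1300 → container 1 (new)  [load 1300/2000]
  800 → container 2 (new)  [load 800/2000]
  800 → container 2  [load 1600/2000]
  600 → container 1  [load 1900/2000]
  500 → container 3 (new)  [load 500/2000]
  400 → container 2  [load 2000/2000]
  400 → container 3  [load 900/2000]
  300 → container 3  [load 1200/2000]
  300 → container 3  [load 1500/2000]
  300 → container 3  [load 1800/2000]
  200 → container 3  [load 2000/2000]
3 containers opened.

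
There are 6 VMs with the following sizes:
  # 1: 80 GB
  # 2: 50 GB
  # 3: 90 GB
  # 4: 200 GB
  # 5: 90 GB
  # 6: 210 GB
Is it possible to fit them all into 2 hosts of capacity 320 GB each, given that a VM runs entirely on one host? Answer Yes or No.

Total = 720 GB; ⌈720/320⌉ = 3.
At least 3 hosts are required, but only 2 are allowed.

No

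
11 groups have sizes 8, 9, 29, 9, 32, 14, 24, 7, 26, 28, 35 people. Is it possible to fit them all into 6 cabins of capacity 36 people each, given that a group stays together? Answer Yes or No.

Total = 221 people; ⌈221/36⌉ = 7.
At least 7 cabins are required, but only 6 are allowed.

No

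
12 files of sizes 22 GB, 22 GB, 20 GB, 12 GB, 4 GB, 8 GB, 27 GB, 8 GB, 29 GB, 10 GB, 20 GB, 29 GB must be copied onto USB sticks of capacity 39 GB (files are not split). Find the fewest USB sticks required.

Total = 29 + 29 + 27 + 22 + 22 + 20 + 20 + 12 + 10 + 8 + 8 + 4 = 211 GB.
Lower bound: ⌈211/39⌉ = 6 USB sticks.
Also, 7 files each exceed 39/2 GB, and no two of those can share a USB stick, so at least 7 USB sticks are needed.
A packing using 7 USB sticks:
  USB stick 1: 29 + 10 = 39
  USB stick 2: 29 + 8 = 37
  USB stick 3: 27 + 12 = 39
  USB stick 4: 22 + 8 + 4 = 34
  USB stick 5: 22 = 22
  USB stick 6: 20 = 20
  USB stick 7: 20 = 20
This matches the lower bound, so 7 is optimal.

7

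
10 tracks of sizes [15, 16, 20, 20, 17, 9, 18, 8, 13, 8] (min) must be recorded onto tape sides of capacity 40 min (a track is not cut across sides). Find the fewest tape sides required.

Total = 20 + 20 + 18 + 17 + 16 + 15 + 13 + 9 + 8 + 8 = 144 min.
Lower bound: ⌈144/40⌉ = 4 tape sides.
A packing using 4 tape sides:
  side 1: 20 + 20 = 40
  side 2: 18 + 17 = 35
  side 3: 16 + 15 + 9 = 40
  side 4: 13 + 8 + 8 = 29
This matches the lower bound, so 4 is optimal.

4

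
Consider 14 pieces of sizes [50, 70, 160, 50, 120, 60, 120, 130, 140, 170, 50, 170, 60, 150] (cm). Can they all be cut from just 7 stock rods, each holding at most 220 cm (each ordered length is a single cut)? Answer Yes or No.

Total = 1500 cm; ⌈1500/220⌉ = 7.
8 pieces each exceed half the capacity and cannot share a stock rod, forcing at least 8 stock rods.
At least 8 stock rods are required, but only 7 are allowed.

No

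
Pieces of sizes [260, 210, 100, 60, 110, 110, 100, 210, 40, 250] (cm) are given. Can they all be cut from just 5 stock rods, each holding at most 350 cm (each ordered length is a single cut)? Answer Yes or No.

A valid assignment using 5 stock rods:
  stock rod 1: 260 + 60 = 320
  stock rod 2: 250 + 100 = 350
  stock rod 3: 210 + 110 = 320
  stock rod 4: 210 + 110 = 320
  stock rod 5: 100 + 40 = 140
Every load is within 350 cm, so 5 stock rods suffice.

Yes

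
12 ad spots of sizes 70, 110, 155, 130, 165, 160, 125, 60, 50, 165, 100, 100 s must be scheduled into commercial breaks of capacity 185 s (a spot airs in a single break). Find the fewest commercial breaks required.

9

Total = 165 + 165 + 160 + 155 + 130 + 125 + 110 + 100 + 100 + 70 + 60 + 50 = 1390 s.
Lower bound: ⌈1390/185⌉ = 8 commercial breaks.
Also, 9 ad spots each exceed 185/2 s, and no two of those can share a break, so at least 9 commercial breaks are needed.
A packing using 9 commercial breaks:
  break 1: 165 = 165
  break 2: 165 = 165
  break 3: 160 = 160
  break 4: 155 = 155
  break 5: 130 + 50 = 180
  break 6: 125 + 60 = 185
  break 7: 110 + 70 = 180
  break 8: 100 = 100
  break 9: 100 = 100
This matches the lower bound, so 9 is optimal.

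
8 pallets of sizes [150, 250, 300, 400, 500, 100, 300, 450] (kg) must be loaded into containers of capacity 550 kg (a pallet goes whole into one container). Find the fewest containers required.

Total = 500 + 450 + 400 + 300 + 300 + 250 + 150 + 100 = 2450 kg.
Lower bound: ⌈2450/550⌉ = 5 containers.
A packing using 5 containers:
  container 1: 500 = 500
  container 2: 450 + 100 = 550
  container 3: 400 + 150 = 550
  container 4: 300 + 250 = 550
  container 5: 300 = 300
This matches the lower bound, so 5 is optimal.

5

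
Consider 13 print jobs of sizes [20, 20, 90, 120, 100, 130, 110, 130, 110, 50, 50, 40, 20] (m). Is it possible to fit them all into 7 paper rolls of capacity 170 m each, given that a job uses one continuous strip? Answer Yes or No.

A valid assignment using 7 paper rolls:
  roll 1: 130 + 40 = 170
  roll 2: 130 + 20 + 20 = 170
  roll 3: 120 + 50 = 170
  roll 4: 110 + 50 = 160
  roll 5: 110 + 20 = 130
  roll 6: 100 = 100
  roll 7: 90 = 90
Every load is within 170 m, so 7 paper rolls suffice.

Yes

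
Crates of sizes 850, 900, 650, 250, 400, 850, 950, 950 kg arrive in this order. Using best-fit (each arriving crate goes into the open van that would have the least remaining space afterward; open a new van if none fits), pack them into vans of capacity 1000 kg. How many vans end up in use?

  850 → van 1 (new)  [load 850/1000]
  900 → van 2 (new)  [load 900/1000]
  650 → van 3 (new)  [load 650/1000]
  250 → van 3  [load 900/1000]
  400 → van 4 (new)  [load 400/1000]
  850 → van 5 (new)  [load 850/1000]
  950 → van 6 (new)  [load 950/1000]
  950 → van 7 (new)  [load 950/1000]
7 vans opened.

7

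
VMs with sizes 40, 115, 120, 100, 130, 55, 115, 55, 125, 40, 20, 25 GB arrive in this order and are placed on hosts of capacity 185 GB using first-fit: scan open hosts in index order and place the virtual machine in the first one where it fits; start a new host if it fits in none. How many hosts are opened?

  40 → host 1 (new)  [load 40/185]
  115 → host 1  [load 155/185]
  120 → host 2 (new)  [load 120/185]
  100 → host 3 (new)  [load 100/185]
  130 → host 4 (new)  [load 130/185]
  55 → host 2  [load 175/185]
  115 → host 5 (new)  [load 115/185]
  55 → host 3  [load 155/185]
  125 → host 6 (new)  [load 125/185]
  40 → host 4  [load 170/185]
  20 → host 1  [load 175/185]
  25 → host 3  [load 180/185]
6 hosts opened.

6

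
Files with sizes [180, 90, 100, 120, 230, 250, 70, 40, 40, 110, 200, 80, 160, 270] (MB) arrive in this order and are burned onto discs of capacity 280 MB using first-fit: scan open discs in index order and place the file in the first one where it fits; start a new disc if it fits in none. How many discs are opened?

  180 → disc 1 (new)  [load 180/280]
  90 → disc 1  [load 270/280]
  100 → disc 2 (new)  [load 100/280]
  120 → disc 2  [load 220/280]
  230 → disc 3 (new)  [load 230/280]
  250 → disc 4 (new)  [load 250/280]
  70 → disc 5 (new)  [load 70/280]
  40 → disc 2  [load 260/280]
  40 → disc 3  [load 270/280]
  110 → disc 5  [load 180/280]
  200 → disc 6 (new)  [load 200/280]
  80 → disc 5  [load 260/280]
  160 → disc 7 (new)  [load 160/280]
  270 → disc 8 (new)  [load 270/280]
8 discs opened.

8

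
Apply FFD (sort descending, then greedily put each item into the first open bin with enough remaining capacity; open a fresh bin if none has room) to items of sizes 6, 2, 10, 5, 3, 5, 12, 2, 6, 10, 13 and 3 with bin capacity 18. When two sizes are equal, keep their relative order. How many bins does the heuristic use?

5

Sorted descending: 13, 12, 10, 10, 6, 6, 5, 5, 3, 3, 2, 2.
  13 → bin 1 (new)  [load 13/18]
  12 → bin 2 (new)  [load 12/18]
  10 → bin 3 (new)  [load 10/18]
  10 → bin 4 (new)  [load 10/18]
  6 → bin 2  [load 18/18]
  6 → bin 3  [load 16/18]
  5 → bin 1  [load 18/18]
  5 → bin 4  [load 15/18]
  3 → bin 4  [load 18/18]
  3 → bin 5 (new)  [load 3/18]
  2 → bin 3  [load 18/18]
  2 → bin 5  [load 5/18]
5 bins opened.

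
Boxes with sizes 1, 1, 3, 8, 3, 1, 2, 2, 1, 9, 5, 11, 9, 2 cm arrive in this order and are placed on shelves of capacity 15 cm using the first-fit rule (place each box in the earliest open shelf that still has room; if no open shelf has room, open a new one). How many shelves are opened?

5

  1 → shelf 1 (new)  [load 1/15]
  1 → shelf 1  [load 2/15]
  3 → shelf 1  [load 5/15]
  8 → shelf 1  [load 13/15]
  3 → shelf 2 (new)  [load 3/15]
  1 → shelf 1  [load 14/15]
  2 → shelf 2  [load 5/15]
  2 → shelf 2  [load 7/15]
  1 → shelf 1  [load 15/15]
  9 → shelf 3 (new)  [load 9/15]
  5 → shelf 2  [load 12/15]
  11 → shelf 4 (new)  [load 11/15]
  9 → shelf 5 (new)  [load 9/15]
  2 → shelf 2  [load 14/15]
5 shelves opened.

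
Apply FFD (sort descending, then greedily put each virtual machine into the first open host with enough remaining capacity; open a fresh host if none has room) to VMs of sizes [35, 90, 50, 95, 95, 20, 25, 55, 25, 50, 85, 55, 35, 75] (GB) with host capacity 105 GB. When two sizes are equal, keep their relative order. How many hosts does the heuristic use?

8

Sorted descending: 95, 95, 90, 85, 75, 55, 55, 50, 50, 35, 35, 25, 25, 20.
  95 → host 1 (new)  [load 95/105]
  95 → host 2 (new)  [load 95/105]
  90 → host 3 (new)  [load 90/105]
  85 → host 4 (new)  [load 85/105]
  75 → host 5 (new)  [load 75/105]
  55 → host 6 (new)  [load 55/105]
  55 → host 7 (new)  [load 55/105]
  50 → host 6  [load 105/105]
  50 → host 7  [load 105/105]
  35 → host 8 (new)  [load 35/105]
  35 → host 8  [load 70/105]
  25 → host 5  [load 100/105]
  25 → host 8  [load 95/105]
  20 → host 4  [load 105/105]
8 hosts opened.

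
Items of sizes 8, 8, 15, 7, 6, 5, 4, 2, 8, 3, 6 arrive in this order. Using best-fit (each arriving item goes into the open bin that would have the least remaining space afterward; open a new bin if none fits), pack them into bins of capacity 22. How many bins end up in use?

4

  8 → bin 1 (new)  [load 8/22]
  8 → bin 1  [load 16/22]
  15 → bin 2 (new)  [load 15/22]
  7 → bin 2  [load 22/22]
  6 → bin 1  [load 22/22]
  5 → bin 3 (new)  [load 5/22]
  4 → bin 3  [load 9/22]
  2 → bin 3  [load 11/22]
  8 → bin 3  [load 19/22]
  3 → bin 3  [load 22/22]
  6 → bin 4 (new)  [load 6/22]
4 bins opened.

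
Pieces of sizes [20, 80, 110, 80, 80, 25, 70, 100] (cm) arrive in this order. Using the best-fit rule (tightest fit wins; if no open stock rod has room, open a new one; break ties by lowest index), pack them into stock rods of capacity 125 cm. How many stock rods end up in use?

6

  20 → stock rod 1 (new)  [load 20/125]
  80 → stock rod 1  [load 100/125]
  110 → stock rod 2 (new)  [load 110/125]
  80 → stock rod 3 (new)  [load 80/125]
  80 → stock rod 4 (new)  [load 80/125]
  25 → stock rod 1  [load 125/125]
  70 → stock rod 5 (new)  [load 70/125]
  100 → stock rod 6 (new)  [load 100/125]
6 stock rods opened.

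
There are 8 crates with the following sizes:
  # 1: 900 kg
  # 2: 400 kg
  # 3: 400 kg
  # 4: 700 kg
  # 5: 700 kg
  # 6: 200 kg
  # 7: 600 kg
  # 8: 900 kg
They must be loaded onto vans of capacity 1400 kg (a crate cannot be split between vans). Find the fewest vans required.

4

Total = 900 + 900 + 700 + 700 + 600 + 400 + 400 + 200 = 4800 kg.
Lower bound: ⌈4800/1400⌉ = 4 vans.
A packing using 4 vans:
  van 1: 900 + 400 = 1300
  van 2: 900 + 400 = 1300
  van 3: 700 + 700 = 1400
  van 4: 600 + 200 = 800
This matches the lower bound, so 4 is optimal.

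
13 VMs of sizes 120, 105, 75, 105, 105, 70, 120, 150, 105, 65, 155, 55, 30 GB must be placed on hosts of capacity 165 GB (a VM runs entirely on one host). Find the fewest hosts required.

10

Total = 155 + 150 + 120 + 120 + 105 + 105 + 105 + 105 + 75 + 70 + 65 + 55 + 30 = 1260 GB.
Lower bound: ⌈1260/165⌉ = 8 hosts.
A packing using 10 hosts:
  host 1: 155 = 155
  host 2: 150 = 150
  host 3: 120 + 30 = 150
  host 4: 120 = 120
  host 5: 105 + 55 = 160
  host 6: 105 = 105
  host 7: 105 = 105
  host 8: 105 = 105
  host 9: 75 + 70 = 145
  host 10: 65 = 65
No arrangement into 9 hosts stays within capacity, so 10 is optimal.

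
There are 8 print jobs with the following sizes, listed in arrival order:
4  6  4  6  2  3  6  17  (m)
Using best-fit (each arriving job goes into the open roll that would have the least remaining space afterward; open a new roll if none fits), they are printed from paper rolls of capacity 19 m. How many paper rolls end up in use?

3

  4 → roll 1 (new)  [load 4/19]
  6 → roll 1  [load 10/19]
  4 → roll 1  [load 14/19]
  6 → roll 2 (new)  [load 6/19]
  2 → roll 1  [load 16/19]
  3 → roll 1  [load 19/19]
  6 → roll 2  [load 12/19]
  17 → roll 3 (new)  [load 17/19]
3 paper rolls opened.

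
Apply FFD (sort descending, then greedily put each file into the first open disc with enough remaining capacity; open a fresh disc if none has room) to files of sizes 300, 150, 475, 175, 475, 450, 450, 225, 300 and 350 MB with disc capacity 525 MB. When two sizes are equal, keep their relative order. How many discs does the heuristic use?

Sorted descending: 475, 475, 450, 450, 350, 300, 300, 225, 175, 150.
  475 → disc 1 (new)  [load 475/525]
  475 → disc 2 (new)  [load 475/525]
  450 → disc 3 (new)  [load 450/525]
  450 → disc 4 (new)  [load 450/525]
  350 → disc 5 (new)  [load 350/525]
  300 → disc 6 (new)  [load 300/525]
  300 → disc 7 (new)  [load 300/525]
  225 → disc 6  [load 525/525]
  175 → disc 5  [load 525/525]
  150 → disc 7  [load 450/525]
7 discs opened.

7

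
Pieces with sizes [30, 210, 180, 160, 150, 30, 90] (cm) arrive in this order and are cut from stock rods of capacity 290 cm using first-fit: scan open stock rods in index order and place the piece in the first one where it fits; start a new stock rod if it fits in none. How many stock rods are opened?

  30 → stock rod 1 (new)  [load 30/290]
  210 → stock rod 1  [load 240/290]
  180 → stock rod 2 (new)  [load 180/290]
  160 → stock rod 3 (new)  [load 160/290]
  150 → stock rod 4 (new)  [load 150/290]
  30 → stock rod 1  [load 270/290]
  90 → stock rod 2  [load 270/290]
4 stock rods opened.

4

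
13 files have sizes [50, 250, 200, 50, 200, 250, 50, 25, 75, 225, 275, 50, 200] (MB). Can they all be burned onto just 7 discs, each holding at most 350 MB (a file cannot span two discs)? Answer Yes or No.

Yes

A valid assignment using 7 discs:
  disc 1: 275 + 75 = 350
  disc 2: 250 + 50 + 50 = 350
  disc 3: 250 + 50 + 50 = 350
  disc 4: 225 + 25 = 250
  disc 5: 200 = 200
  disc 6: 200 = 200
  disc 7: 200 = 200
Every load is within 350 MB, so 7 discs suffice.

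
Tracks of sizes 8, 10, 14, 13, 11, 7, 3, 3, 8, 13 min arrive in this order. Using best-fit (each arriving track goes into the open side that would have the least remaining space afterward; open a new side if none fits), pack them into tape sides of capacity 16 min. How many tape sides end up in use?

7

  8 → side 1 (new)  [load 8/16]
  10 → side 2 (new)  [load 10/16]
  14 → side 3 (new)  [load 14/16]
  13 → side 4 (new)  [load 13/16]
  11 → side 5 (new)  [load 11/16]
  7 → side 1  [load 15/16]
  3 → side 4  [load 16/16]
  3 → side 5  [load 14/16]
  8 → side 6 (new)  [load 8/16]
  13 → side 7 (new)  [load 13/16]
7 tape sides opened.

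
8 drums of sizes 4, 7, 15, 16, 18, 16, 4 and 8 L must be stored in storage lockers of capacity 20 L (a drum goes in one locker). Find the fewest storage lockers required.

Total = 18 + 16 + 16 + 15 + 8 + 7 + 4 + 4 = 88 L.
Lower bound: ⌈88/20⌉ = 5 storage lockers.
A packing using 5 storage lockers:
  locker 1: 18 = 18
  locker 2: 16 + 4 = 20
  locker 3: 16 + 4 = 20
  locker 4: 15 = 15
  locker 5: 8 + 7 = 15
This matches the lower bound, so 5 is optimal.

5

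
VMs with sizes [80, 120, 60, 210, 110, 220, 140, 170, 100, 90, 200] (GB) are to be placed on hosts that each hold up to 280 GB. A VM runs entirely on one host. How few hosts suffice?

6

Total = 220 + 210 + 200 + 170 + 140 + 120 + 110 + 100 + 90 + 80 + 60 = 1500 GB.
Lower bound: ⌈1500/280⌉ = 6 hosts.
A packing using 6 hosts:
  host 1: 220 + 60 = 280
  host 2: 210 = 210
  host 3: 200 + 80 = 280
  host 4: 170 + 110 = 280
  host 5: 140 + 120 = 260
  host 6: 100 + 90 = 190
This matches the lower bound, so 6 is optimal.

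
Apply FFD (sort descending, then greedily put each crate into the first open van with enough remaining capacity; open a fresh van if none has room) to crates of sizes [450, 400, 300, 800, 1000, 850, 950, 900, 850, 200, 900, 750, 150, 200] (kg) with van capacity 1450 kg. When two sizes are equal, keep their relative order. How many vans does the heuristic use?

Sorted descending: 1000, 950, 900, 900, 850, 850, 800, 750, 450, 400, 300, 200, 200, 150.
  1000 → van 1 (new)  [load 1000/1450]
  950 → van 2 (new)  [load 950/1450]
  900 → van 3 (new)  [load 900/1450]
  900 → van 4 (new)  [load 900/1450]
  850 → van 5 (new)  [load 850/1450]
  850 → van 6 (new)  [load 850/1450]
  800 → van 7 (new)  [load 800/1450]
  750 → van 8 (new)  [load 750/1450]
  450 → van 1  [load 1450/1450]
  400 → van 2  [load 1350/1450]
  300 → van 3  [load 1200/1450]
  200 → van 3  [load 1400/1450]
  200 → van 4  [load 1100/1450]
  150 → van 4  [load 1250/1450]
8 vans opened.

8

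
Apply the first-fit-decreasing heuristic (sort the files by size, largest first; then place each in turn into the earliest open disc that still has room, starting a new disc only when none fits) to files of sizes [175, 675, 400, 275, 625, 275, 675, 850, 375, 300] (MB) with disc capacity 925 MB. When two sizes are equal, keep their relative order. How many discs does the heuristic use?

Sorted descending: 850, 675, 675, 625, 400, 375, 300, 275, 275, 175.
  850 → disc 1 (new)  [load 850/925]
  675 → disc 2 (new)  [load 675/925]
  675 → disc 3 (new)  [load 675/925]
  625 → disc 4 (new)  [load 625/925]
  400 → disc 5 (new)  [load 400/925]
  375 → disc 5  [load 775/925]
  300 → disc 4  [load 925/925]
  275 → disc 6 (new)  [load 275/925]
  275 → disc 6  [load 550/925]
  175 → disc 2  [load 850/925]
6 discs opened.

6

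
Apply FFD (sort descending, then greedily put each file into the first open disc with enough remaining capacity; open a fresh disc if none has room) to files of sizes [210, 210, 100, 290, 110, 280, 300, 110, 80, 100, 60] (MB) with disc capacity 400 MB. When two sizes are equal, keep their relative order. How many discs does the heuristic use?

Sorted descending: 300, 290, 280, 210, 210, 110, 110, 100, 100, 80, 60.
  300 → disc 1 (new)  [load 300/400]
  290 → disc 2 (new)  [load 290/400]
  280 → disc 3 (new)  [load 280/400]
  210 → disc 4 (new)  [load 210/400]
  210 → disc 5 (new)  [load 210/400]
  110 → disc 2  [load 400/400]
  110 → disc 3  [load 390/400]
  100 → disc 1  [load 400/400]
  100 → disc 4  [load 310/400]
  80 → disc 4  [load 390/400]
  60 → disc 5  [load 270/400]
5 discs opened.

5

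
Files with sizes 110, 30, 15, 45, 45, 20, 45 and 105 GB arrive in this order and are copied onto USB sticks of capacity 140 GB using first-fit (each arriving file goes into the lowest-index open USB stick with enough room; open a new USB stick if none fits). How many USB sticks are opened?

4

  110 → USB stick 1 (new)  [load 110/140]
  30 → USB stick 1  [load 140/140]
  15 → USB stick 2 (new)  [load 15/140]
  45 → USB stick 2  [load 60/140]
  45 → USB stick 2  [load 105/140]
  20 → USB stick 2  [load 125/140]
  45 → USB stick 3 (new)  [load 45/140]
  105 → USB stick 4 (new)  [load 105/140]
4 USB sticks opened.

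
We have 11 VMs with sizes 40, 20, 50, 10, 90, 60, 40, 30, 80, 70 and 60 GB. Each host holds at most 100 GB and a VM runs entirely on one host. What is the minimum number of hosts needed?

Total = 90 + 80 + 70 + 60 + 60 + 50 + 40 + 40 + 30 + 20 + 10 = 550 GB.
Lower bound: ⌈550/100⌉ = 6 hosts.
A packing using 6 hosts:
  host 1: 90 + 10 = 100
  host 2: 80 + 20 = 100
  host 3: 70 + 30 = 100
  host 4: 60 + 40 = 100
  host 5: 60 + 40 = 100
  host 6: 50 = 50
This matches the lower bound, so 6 is optimal.

6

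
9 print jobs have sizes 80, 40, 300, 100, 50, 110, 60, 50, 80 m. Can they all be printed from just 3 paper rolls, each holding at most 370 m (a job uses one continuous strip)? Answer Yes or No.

A valid assignment using 3 paper rolls:
  roll 1: 300 + 60 = 360
  roll 2: 110 + 100 + 80 + 80 = 370
  roll 3: 50 + 50 + 40 = 140
Every load is within 370 m, so 3 paper rolls suffice.

Yes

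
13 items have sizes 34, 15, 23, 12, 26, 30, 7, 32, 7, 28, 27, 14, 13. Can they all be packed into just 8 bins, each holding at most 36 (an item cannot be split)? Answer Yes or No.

Total = 268; ⌈268/36⌉ = 8.
The bound of 8 does not rule out 8, but exhaustive search shows no assignment into 8 bins of capacity 36 exists — the minimum is 9.

No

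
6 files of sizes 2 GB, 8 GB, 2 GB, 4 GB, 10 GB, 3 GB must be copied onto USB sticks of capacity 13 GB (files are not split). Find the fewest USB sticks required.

3

Total = 10 + 8 + 4 + 3 + 2 + 2 = 29 GB.
Lower bound: ⌈29/13⌉ = 3 USB sticks.
A packing using 3 USB sticks:
  USB stick 1: 10 + 3 = 13
  USB stick 2: 8 + 4 = 12
  USB stick 3: 2 + 2 = 4
This matches the lower bound, so 3 is optimal.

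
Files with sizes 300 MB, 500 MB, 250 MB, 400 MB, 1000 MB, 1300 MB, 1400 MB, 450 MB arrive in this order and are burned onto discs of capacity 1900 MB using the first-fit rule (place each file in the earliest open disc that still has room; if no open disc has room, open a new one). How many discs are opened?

4

  300 → disc 1 (new)  [load 300/1900]
  500 → disc 1  [load 800/1900]
  250 → disc 1  [load 1050/1900]
  400 → disc 1  [load 1450/1900]
  1000 → disc 2 (new)  [load 1000/1900]
  1300 → disc 3 (new)  [load 1300/1900]
  1400 → disc 4 (new)  [load 1400/1900]
  450 → disc 1  [load 1900/1900]
4 discs opened.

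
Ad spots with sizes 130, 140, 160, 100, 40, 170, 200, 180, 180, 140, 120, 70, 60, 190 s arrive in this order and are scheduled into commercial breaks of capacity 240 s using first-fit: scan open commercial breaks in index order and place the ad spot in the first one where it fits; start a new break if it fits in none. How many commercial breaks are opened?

10

  130 → break 1 (new)  [load 130/240]
  140 → break 2 (new)  [load 140/240]
  160 → break 3 (new)  [load 160/240]
  100 → break 1  [load 230/240]
  40 → break 2  [load 180/240]
  170 → break 4 (new)  [load 170/240]
  200 → break 5 (new)  [load 200/240]
  180 → break 6 (new)  [load 180/240]
  180 → break 7 (new)  [load 180/240]
  140 → break 8 (new)  [load 140/240]
  120 → break 9 (new)  [load 120/240]
  70 → break 3  [load 230/240]
  60 → break 2  [load 240/240]
  190 → break 10 (new)  [load 190/240]
10 commercial breaks opened.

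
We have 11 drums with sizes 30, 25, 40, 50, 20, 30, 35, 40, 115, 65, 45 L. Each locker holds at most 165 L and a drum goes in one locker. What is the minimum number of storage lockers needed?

Total = 115 + 65 + 50 + 45 + 40 + 40 + 35 + 30 + 30 + 25 + 20 = 495 L.
Lower bound: ⌈495/165⌉ = 3 storage lockers.
A packing using 3 storage lockers:
  locker 1: 115 + 50 = 165
  locker 2: 65 + 45 + 35 + 20 = 165
  locker 3: 40 + 40 + 30 + 30 + 25 = 165
This matches the lower bound, so 3 is optimal.

3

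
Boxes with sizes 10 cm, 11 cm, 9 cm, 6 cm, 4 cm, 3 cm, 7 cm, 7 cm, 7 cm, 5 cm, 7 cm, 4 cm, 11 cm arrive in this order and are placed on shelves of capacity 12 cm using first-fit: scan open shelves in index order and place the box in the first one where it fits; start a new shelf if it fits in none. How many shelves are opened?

  10 → shelf 1 (new)  [load 10/12]
  11 → shelf 2 (new)  [load 11/12]
  9 → shelf 3 (new)  [load 9/12]
  6 → shelf 4 (new)  [load 6/12]
  4 → shelf 4  [load 10/12]
  3 → shelf 3  [load 12/12]
  7 → shelf 5 (new)  [load 7/12]
  7 → shelf 6 (new)  [load 7/12]
  7 → shelf 7 (new)  [load 7/12]
  5 → shelf 5  [load 12/12]
  7 → shelf 8 (new)  [load 7/12]
  4 → shelf 6  [load 11/12]
  11 → shelf 9 (new)  [load 11/12]
9 shelves opened.

9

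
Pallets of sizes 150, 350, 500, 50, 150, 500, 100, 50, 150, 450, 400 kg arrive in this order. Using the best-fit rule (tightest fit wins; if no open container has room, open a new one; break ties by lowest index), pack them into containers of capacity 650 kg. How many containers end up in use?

5

  150 → container 1 (new)  [load 150/650]
  350 → container 1  [load 500/650]
  500 → container 2 (new)  [load 500/650]
  50 → container 1  [load 550/650]
  150 → container 2  [load 650/650]
  500 → container 3 (new)  [load 500/650]
  100 → container 1  [load 650/650]
  50 → container 3  [load 550/650]
  150 → container 4 (new)  [load 150/650]
  450 → container 4  [load 600/650]
  400 → container 5 (new)  [load 400/650]
5 containers opened.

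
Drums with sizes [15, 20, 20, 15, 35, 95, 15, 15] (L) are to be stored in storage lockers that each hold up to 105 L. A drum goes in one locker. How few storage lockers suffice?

Total = 95 + 35 + 20 + 20 + 15 + 15 + 15 + 15 = 230 L.
Lower bound: ⌈230/105⌉ = 3 storage lockers.
A packing using 3 storage lockers:
  locker 1: 95 = 95
  locker 2: 35 + 20 + 20 + 15 + 15 = 105
  locker 3: 15 + 15 = 30
This matches the lower bound, so 3 is optimal.

3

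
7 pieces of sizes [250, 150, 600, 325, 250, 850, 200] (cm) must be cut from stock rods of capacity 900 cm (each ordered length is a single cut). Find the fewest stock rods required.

4

Total = 850 + 600 + 325 + 250 + 250 + 200 + 150 = 2625 cm.
Lower bound: ⌈2625/900⌉ = 3 stock rods.
A packing using 4 stock rods:
  stock rod 1: 850 = 850
  stock rod 2: 600 + 250 = 850
  stock rod 3: 325 + 250 + 200 = 775
  stock rod 4: 150 = 150
No arrangement into 3 stock rods stays within capacity, so 4 is optimal.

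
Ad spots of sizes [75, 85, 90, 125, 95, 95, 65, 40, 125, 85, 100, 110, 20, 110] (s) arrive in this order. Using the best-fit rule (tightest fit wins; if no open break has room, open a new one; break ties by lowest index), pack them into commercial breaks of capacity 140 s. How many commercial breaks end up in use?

  75 → break 1 (new)  [load 75/140]
  85 → break 2 (new)  [load 85/140]
  90 → break 3 (new)  [load 90/140]
  125 → break 4 (new)  [load 125/140]
  95 → break 5 (new)  [load 95/140]
  95 → break 6 (new)  [load 95/140]
  65 → break 1  [load 140/140]
  40 → break 5  [load 135/140]
  125 → break 7 (new)  [load 125/140]
  85 → break 8 (new)  [load 85/140]
  100 → break 9 (new)  [load 100/140]
  110 → break 10 (new)  [load 110/140]
  20 → break 10  [load 130/140]
  110 → break 11 (new)  [load 110/140]
11 commercial breaks opened.

11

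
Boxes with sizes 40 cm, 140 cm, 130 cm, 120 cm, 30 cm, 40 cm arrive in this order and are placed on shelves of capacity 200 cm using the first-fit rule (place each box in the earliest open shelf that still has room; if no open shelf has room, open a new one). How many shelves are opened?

  40 → shelf 1 (new)  [load 40/200]
  140 → shelf 1  [load 180/200]
  130 → shelf 2 (new)  [load 130/200]
  120 → shelf 3 (new)  [load 120/200]
  30 → shelf 2  [load 160/200]
  40 → shelf 2  [load 200/200]
3 shelves opened.

3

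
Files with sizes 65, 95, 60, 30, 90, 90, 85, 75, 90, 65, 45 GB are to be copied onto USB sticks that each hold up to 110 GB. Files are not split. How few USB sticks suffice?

Total = 95 + 90 + 90 + 90 + 85 + 75 + 65 + 65 + 60 + 45 + 30 = 790 GB.
Lower bound: ⌈790/110⌉ = 8 USB sticks.
Also, 9 files each exceed 55 GB, and no two of those can share a USB stick, so at least 9 USB sticks are needed.
A packing using 9 USB sticks:
  USB stick 1: 95 = 95
  USB stick 2: 90 = 90
  USB stick 3: 90 = 90
  USB stick 4: 90 = 90
  USB stick 5: 85 = 85
  USB stick 6: 75 + 30 = 105
  USB stick 7: 65 + 45 = 110
  USB stick 8: 65 = 65
  USB stick 9: 60 = 60
This matches the lower bound, so 9 is optimal.

9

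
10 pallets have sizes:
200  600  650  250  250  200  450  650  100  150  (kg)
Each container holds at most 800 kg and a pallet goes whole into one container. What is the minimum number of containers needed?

5

Total = 650 + 650 + 600 + 450 + 250 + 250 + 200 + 200 + 150 + 100 = 3500 kg.
Lower bound: ⌈3500/800⌉ = 5 containers.
A packing using 5 containers:
  container 1: 650 + 150 = 800
  container 2: 650 + 100 = 750
  container 3: 600 + 200 = 800
  container 4: 450 + 250 = 700
  container 5: 250 + 200 = 450
This matches the lower bound, so 5 is optimal.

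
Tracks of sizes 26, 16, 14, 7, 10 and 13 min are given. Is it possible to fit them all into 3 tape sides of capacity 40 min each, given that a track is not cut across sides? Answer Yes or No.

A valid assignment using 3 tape sides:
  side 1: 26 + 14 = 40
  side 2: 16 + 13 + 10 = 39
  side 3: 7 = 7
Every load is within 40 min, so 3 tape sides suffice.

Yes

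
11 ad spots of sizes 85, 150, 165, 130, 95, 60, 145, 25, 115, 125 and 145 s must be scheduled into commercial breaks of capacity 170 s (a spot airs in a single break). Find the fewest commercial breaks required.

Total = 165 + 150 + 145 + 145 + 130 + 125 + 115 + 95 + 85 + 60 + 25 = 1240 s.
Lower bound: ⌈1240/170⌉ = 8 commercial breaks.
A packing using 9 commercial breaks:
  break 1: 165 = 165
  break 2: 150 = 150
  break 3: 145 + 25 = 170
  break 4: 145 = 145
  break 5: 130 = 130
  break 6: 125 = 125
  break 7: 115 = 115
  break 8: 95 + 60 = 155
  break 9: 85 = 85
No arrangement into 8 commercial breaks stays within capacity, so 9 is optimal.

9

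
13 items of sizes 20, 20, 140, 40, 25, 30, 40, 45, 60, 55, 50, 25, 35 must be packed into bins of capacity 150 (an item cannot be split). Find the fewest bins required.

4

Total = 140 + 60 + 55 + 50 + 45 + 40 + 40 + 35 + 30 + 25 + 25 + 20 + 20 = 585.
Lower bound: ⌈585/150⌉ = 4 bins.
A packing using 4 bins:
  bin 1: 140 = 140
  bin 2: 60 + 55 + 35 = 150
  bin 3: 50 + 45 + 30 + 25 = 150
  bin 4: 40 + 40 + 25 + 20 + 20 = 145
This matches the lower bound, so 4 is optimal.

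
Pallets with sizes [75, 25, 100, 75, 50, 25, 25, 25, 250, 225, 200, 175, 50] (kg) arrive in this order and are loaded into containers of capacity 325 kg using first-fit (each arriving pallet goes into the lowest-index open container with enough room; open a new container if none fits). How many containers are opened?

5

  75 → container 1 (new)  [load 75/325]
  25 → container 1  [load 100/325]
  100 → container 1  [load 200/325]
  75 → container 1  [load 275/325]
  50 → container 1  [load 325/325]
  25 → container 2 (new)  [load 25/325]
  25 → container 2  [load 50/325]
  25 → container 2  [load 75/325]
  250 → container 2  [load 325/325]
  225 → container 3 (new)  [load 225/325]
  200 → container 4 (new)  [load 200/325]
  175 → container 5 (new)  [load 175/325]
  50 → container 3  [load 275/325]
5 containers opened.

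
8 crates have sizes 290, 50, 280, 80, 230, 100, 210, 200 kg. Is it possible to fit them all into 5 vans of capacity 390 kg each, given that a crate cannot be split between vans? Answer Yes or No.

Yes

A valid assignment using 5 vans:
  van 1: 290 + 100 = 390
  van 2: 280 + 80 = 360
  van 3: 230 + 50 = 280
  van 4: 210 = 210
  van 5: 200 = 200
Every load is within 390 kg, so 5 vans suffice.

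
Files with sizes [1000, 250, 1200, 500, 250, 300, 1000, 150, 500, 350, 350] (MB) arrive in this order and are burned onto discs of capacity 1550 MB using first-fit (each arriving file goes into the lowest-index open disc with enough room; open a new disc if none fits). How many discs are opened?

  1000 → disc 1 (new)  [load 1000/1550]
  250 → disc 1  [load 1250/1550]
  1200 → disc 2 (new)  [load 1200/1550]
  500 → disc 3 (new)  [load 500/1550]
  250 → disc 1  [load 1500/1550]
  300 → disc 2  [load 1500/1550]
  1000 → disc 3  [load 1500/1550]
  150 → disc 4 (new)  [load 150/1550]
  500 → disc 4  [load 650/1550]
  350 → disc 4  [load 1000/1550]
  350 → disc 4  [load 1350/1550]
4 discs opened.

4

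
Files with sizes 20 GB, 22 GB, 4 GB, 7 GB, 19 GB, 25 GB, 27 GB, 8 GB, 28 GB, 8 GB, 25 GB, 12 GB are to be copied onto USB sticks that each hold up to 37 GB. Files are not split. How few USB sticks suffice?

7

Total = 28 + 27 + 25 + 25 + 22 + 20 + 19 + 12 + 8 + 8 + 7 + 4 = 205 GB.
Lower bound: ⌈205/37⌉ = 6 USB sticks.
Also, 7 files each exceed 37/2 GB, and no two of those can share a USB stick, so at least 7 USB sticks are needed.
A packing using 7 USB sticks:
  USB stick 1: 28 + 8 = 36
  USB stick 2: 27 + 8 = 35
  USB stick 3: 25 + 12 = 37
  USB stick 4: 25 + 7 + 4 = 36
  USB stick 5: 22 = 22
  USB stick 6: 20 = 20
  USB stick 7: 19 = 19
This matches the lower bound, so 7 is optimal.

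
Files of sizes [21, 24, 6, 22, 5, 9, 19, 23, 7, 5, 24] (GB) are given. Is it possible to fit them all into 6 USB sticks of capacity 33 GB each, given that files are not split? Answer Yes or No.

A valid assignment using 6 USB sticks:
  USB stick 1: 24 + 9 = 33
  USB stick 2: 24 + 7 = 31
  USB stick 3: 23 + 6 = 29
  USB stick 4: 22 + 5 + 5 = 32
  USB stick 5: 21 = 21
  USB stick 6: 19 = 19
Every load is within 33 GB, so 6 USB sticks suffice.

Yes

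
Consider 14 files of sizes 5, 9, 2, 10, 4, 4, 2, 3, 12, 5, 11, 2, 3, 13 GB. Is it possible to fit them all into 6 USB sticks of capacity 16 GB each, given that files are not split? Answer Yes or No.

A valid assignment using 6 USB sticks:
  USB stick 1: 13 + 3 = 16
  USB stick 2: 12 + 4 = 16
  USB stick 3: 11 + 5 = 16
  USB stick 4: 10 + 5 = 15
  USB stick 5: 9 + 4 + 3 = 16
  USB stick 6: 2 + 2 + 2 = 6
Every load is within 16 GB, so 6 USB sticks suffice.

Yes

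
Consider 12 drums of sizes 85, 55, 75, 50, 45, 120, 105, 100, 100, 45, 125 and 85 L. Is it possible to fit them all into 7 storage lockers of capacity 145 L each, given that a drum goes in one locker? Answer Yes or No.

Total = 990 L; ⌈990/145⌉ = 7.
8 drums each exceed half the capacity and cannot share a locker, forcing at least 8 storage lockers.
At least 8 storage lockers are required, but only 7 are allowed.

No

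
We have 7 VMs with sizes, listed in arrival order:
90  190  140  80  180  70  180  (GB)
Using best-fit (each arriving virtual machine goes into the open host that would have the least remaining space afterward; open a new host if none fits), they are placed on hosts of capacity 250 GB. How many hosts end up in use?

5

  90 → host 1 (new)  [load 90/250]
  190 → host 2 (new)  [load 190/250]
  140 → host 1  [load 230/250]
  80 → host 3 (new)  [load 80/250]
  180 → host 4 (new)  [load 180/250]
  70 → host 4  [load 250/250]
  180 → host 5 (new)  [load 180/250]
5 hosts opened.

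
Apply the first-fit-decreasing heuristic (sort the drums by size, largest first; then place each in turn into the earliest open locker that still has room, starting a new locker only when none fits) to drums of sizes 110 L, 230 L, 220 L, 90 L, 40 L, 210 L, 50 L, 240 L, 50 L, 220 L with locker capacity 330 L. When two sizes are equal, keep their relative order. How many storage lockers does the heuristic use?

5

Sorted descending: 240, 230, 220, 220, 210, 110, 90, 50, 50, 40.
  240 → locker 1 (new)  [load 240/330]
  230 → locker 2 (new)  [load 230/330]
  220 → locker 3 (new)  [load 220/330]
  220 → locker 4 (new)  [load 220/330]
  210 → locker 5 (new)  [load 210/330]
  110 → locker 3  [load 330/330]
  90 → locker 1  [load 330/330]
  50 → locker 2  [load 280/330]
  50 → locker 2  [load 330/330]
  40 → locker 4  [load 260/330]
5 storage lockers opened.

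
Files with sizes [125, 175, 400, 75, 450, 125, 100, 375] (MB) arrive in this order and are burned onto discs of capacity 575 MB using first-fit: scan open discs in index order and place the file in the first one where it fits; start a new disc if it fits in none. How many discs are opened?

4

  125 → disc 1 (new)  [load 125/575]
  175 → disc 1  [load 300/575]
  400 → disc 2 (new)  [load 400/575]
  75 → disc 1  [load 375/575]
  450 → disc 3 (new)  [load 450/575]
  125 → disc 1  [load 500/575]
  100 → disc 2  [load 500/575]
  375 → disc 4 (new)  [load 375/575]
4 discs opened.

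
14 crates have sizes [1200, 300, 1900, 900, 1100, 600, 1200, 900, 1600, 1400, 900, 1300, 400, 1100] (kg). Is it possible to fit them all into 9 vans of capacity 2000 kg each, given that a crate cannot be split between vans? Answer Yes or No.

A valid assignment using 9 vans:
  van 1: 1900 = 1900
  van 2: 1600 + 400 = 2000
  van 3: 1400 + 600 = 2000
  van 4: 1300 + 300 = 1600
  van 5: 1200 = 1200
  van 6: 1200 = 1200
  van 7: 1100 + 900 = 2000
  van 8: 1100 + 900 = 2000
  van 9: 900 = 900
Every load is within 2000 kg, so 9 vans suffice.

Yes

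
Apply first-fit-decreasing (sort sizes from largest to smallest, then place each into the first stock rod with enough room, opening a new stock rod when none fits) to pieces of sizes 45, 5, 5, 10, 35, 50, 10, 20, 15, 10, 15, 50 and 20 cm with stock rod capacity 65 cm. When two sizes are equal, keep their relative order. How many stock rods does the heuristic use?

Sorted descending: 50, 50, 45, 35, 20, 20, 15, 15, 10, 10, 10, 5, 5.
  50 → stock rod 1 (new)  [load 50/65]
  50 → stock rod 2 (new)  [load 50/65]
  45 → stock rod 3 (new)  [load 45/65]
  35 → stock rod 4 (new)  [load 35/65]
  20 → stock rod 3  [load 65/65]
  20 → stock rod 4  [load 55/65]
  15 → stock rod 1  [load 65/65]
  15 → stock rod 2  [load 65/65]
  10 → stock rod 4  [load 65/65]
  10 → stock rod 5 (new)  [load 10/65]
  10 → stock rod 5  [load 20/65]
  5 → stock rod 5  [load 25/65]
  5 → stock rod 5  [load 30/65]
5 stock rods opened.

5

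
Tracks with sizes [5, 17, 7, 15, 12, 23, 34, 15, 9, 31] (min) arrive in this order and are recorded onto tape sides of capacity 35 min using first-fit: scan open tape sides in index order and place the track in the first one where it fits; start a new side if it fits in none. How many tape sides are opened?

6

  5 → side 1 (new)  [load 5/35]
  17 → side 1  [load 22/35]
  7 → side 1  [load 29/35]
  15 → side 2 (new)  [load 15/35]
  12 → side 2  [load 27/35]
  23 → side 3 (new)  [load 23/35]
  34 → side 4 (new)  [load 34/35]
  15 → side 5 (new)  [load 15/35]
  9 → side 3  [load 32/35]
  31 → side 6 (new)  [load 31/35]
6 tape sides opened.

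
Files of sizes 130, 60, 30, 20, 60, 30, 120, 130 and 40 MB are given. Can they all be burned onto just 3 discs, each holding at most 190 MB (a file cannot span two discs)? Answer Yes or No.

Total = 620 MB; ⌈620/190⌉ = 4.
At least 4 discs are required, but only 3 are allowed.

No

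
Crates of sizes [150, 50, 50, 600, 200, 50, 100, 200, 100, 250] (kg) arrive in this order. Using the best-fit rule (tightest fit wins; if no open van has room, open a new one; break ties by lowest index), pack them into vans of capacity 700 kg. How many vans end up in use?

  150 → van 1 (new)  [load 150/700]
  50 → van 1  [load 200/700]
  50 → van 1  [load 250/700]
  600 → van 2 (new)  [load 600/700]
  200 → van 1  [load 450/700]
  50 → van 2  [load 650/700]
  100 → van 1  [load 550/700]
  200 → van 3 (new)  [load 200/700]
  100 → van 1  [load 650/700]
  250 → van 3  [load 450/700]
3 vans opened.

3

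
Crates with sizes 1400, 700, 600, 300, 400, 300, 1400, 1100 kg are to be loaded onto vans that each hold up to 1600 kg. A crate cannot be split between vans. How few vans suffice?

Total = 1400 + 1400 + 1100 + 700 + 600 + 400 + 300 + 300 = 6200 kg.
Lower bound: ⌈6200/1600⌉ = 4 vans.
A packing using 5 vans:
  van 1: 1400 = 1400
  van 2: 1400 = 1400
  van 3: 1100 + 400 = 1500
  van 4: 700 + 600 + 300 = 1600
  van 5: 300 = 300
No arrangement into 4 vans stays within capacity, so 5 is optimal.

5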